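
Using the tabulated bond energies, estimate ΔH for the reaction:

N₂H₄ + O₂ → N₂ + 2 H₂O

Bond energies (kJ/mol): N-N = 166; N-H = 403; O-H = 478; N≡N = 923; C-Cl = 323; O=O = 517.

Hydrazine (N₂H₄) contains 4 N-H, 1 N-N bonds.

Bonds broken (reactants):
  N-H: 4 × 403 = 1612
  N-N: 1 × 166 = 166
  O=O: 1 × 517 = 517
  Σ(broken) = 2295 kJ
Bonds formed (products):
  N≡N: 1 × 923 = 923
  O-H: 4 × 478 = 1912
  Σ(formed) = 2835 kJ
ΔH = Σ(broken) − Σ(formed) = 2295 − 2835 = −540 kJ

ΔH ≈ −540 kJ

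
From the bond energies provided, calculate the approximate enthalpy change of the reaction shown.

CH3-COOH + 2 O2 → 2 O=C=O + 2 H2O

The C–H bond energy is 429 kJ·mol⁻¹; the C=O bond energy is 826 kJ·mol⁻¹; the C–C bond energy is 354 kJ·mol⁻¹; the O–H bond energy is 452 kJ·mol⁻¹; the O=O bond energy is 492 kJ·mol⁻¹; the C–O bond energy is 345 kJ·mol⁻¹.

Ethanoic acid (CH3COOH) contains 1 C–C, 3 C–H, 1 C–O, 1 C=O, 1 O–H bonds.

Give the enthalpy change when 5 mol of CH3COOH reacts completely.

Bonds broken (reactants):
  C–C: 1 × 354 = 354
  C–H: 3 × 429 = 1287
  C–O: 1 × 345 = 345
  C=O: 1 × 826 = 826
  O–H: 1 × 452 = 452
  O=O: 2 × 492 = 984
  Σ(broken) = 4248 kJ
Bonds formed (products):
  C=O: 4 × 826 = 3304
  O–H: 4 × 452 = 1808
  Σ(formed) = 5112 kJ
ΔH = Σ(broken) − Σ(formed) = 4248 − 5112 = −864 kJ
For 5× the reaction as written: 5 × (−864) = −4320 kJ

ΔH = −4320 kJ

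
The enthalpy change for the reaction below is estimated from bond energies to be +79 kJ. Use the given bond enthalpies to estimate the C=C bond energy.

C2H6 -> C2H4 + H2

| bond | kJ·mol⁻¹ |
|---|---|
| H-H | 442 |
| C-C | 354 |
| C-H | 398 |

Let D be the C=C bond energy.
Σ(broken) = 1×354 + 6×398 = 2742
Σ(formed) = 4×398 + 1×D + 1×442 = 2034 + D
ΔH = Σ(broken) − Σ(formed) = (2742) − (2034 + D) = +708 − D
Setting this equal to +79 kJ gives D = 629 kJ/mol.

D(C=C) ≈ 629 kJ/mol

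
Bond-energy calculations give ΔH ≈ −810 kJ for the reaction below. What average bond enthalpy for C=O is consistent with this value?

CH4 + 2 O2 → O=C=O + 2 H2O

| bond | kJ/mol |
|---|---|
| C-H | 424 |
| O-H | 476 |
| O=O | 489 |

D(C=O) ≈ 790 kJ/mol

Let D be the C=O bond energy.
Σ(broken) = 4×424 + 2×489 = 2674
Σ(formed) = 2×D + 4×476 = 1904 + 2D
ΔH = Σ(broken) − Σ(formed) = (2674) − (1904 + 2D) = +770 − 2D
Setting this equal to −810 kJ gives 2D = 1580, so D = 790 kJ/mol.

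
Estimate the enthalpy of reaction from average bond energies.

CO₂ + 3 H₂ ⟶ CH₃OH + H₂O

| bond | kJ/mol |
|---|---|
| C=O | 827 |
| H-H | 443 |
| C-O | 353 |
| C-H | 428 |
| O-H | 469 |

Bonds broken (reactants):
  C=O: 2 × 827 = 1654
  H-H: 3 × 443 = 1329
  Σ(broken) = 2983 kJ
Bonds formed (products):
  C-H: 3 × 428 = 1284
  C-O: 1 × 353 = 353
  O-H: 3 × 469 = 1407
  Σ(formed) = 3044 kJ
ΔH = Σ(broken) − Σ(formed) = 2983 − 3044 = −61 kJ

ΔH ≈ −61 kJ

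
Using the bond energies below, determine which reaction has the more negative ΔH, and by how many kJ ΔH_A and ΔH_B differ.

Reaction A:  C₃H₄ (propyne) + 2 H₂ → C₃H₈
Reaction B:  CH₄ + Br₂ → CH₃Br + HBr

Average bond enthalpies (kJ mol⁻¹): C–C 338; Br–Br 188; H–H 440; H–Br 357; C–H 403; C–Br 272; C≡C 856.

Reaction A:
  Bonds broken (reactants):
    C≡C: 1 × 856 = 856
    C–C: 1 × 338 = 338
    C–H: 4 × 403 = 1612
    H–H: 2 × 440 = 880
    Σ(broken) = 3686 kJ
  Bonds formed (products):
    C–C: 2 × 338 = 676
    C–H: 8 × 403 = 3224
    Σ(formed) = 3900 kJ
  ΔH_A = 3686 − 3900 = −214 kJ
Reaction B:
  Bonds broken (reactants):
    Br–Br: 1 × 188 = 188
    C–H: 4 × 403 = 1612
    Σ(broken) = 1800 kJ
  Bonds formed (products):
    C–Br: 1 × 272 = 272
    C–H: 3 × 403 = 1209
    H–Br: 1 × 357 = 357
    Σ(formed) = 1838 kJ
  ΔH_B = 1800 − 1838 = −38 kJ
ΔH_A − ΔH_B = −176 kJ, so reaction A has the more negative ΔH; |ΔH_A − ΔH_B| = 176 kJ.

Reaction A, by 176 kJ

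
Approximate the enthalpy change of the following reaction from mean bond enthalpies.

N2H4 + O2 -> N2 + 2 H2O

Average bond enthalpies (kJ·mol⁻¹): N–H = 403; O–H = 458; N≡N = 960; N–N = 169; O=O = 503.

ΔH ≈ −508 kJ

Bonds broken (reactants):
  N–H: 4 × 403 = 1612
  N–N: 1 × 169 = 169
  O=O: 1 × 503 = 503
  Σ(broken) = 2284 kJ
Bonds formed (products):
  N≡N: 1 × 960 = 960
  O–H: 4 × 458 = 1832
  Σ(formed) = 2792 kJ
ΔH = Σ(broken) − Σ(formed) = 2284 − 2792 = −508 kJ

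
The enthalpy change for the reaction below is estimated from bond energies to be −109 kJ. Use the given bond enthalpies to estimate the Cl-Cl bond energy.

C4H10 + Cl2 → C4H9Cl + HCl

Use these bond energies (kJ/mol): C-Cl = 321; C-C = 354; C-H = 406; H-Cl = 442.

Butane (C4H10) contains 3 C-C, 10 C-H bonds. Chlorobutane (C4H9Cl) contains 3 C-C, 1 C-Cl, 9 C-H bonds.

Let D be the Cl-Cl bond energy.
Σ(broken) = 3×354 + 10×406 + 1×D = 5122 + D
Σ(formed) = 3×354 + 1×321 + 9×406 + 1×442 = 5479
ΔH = Σ(broken) − Σ(formed) = (5122 + D) − (5479) = −357 + D
Setting this equal to −109 kJ gives D = 248 kJ/mol.

D(Cl-Cl) ≈ 248 kJ/mol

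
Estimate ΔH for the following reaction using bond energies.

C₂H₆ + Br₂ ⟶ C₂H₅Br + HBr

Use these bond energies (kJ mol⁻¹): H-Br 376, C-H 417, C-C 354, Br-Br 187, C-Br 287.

ΔH ≈ −59 kJ

Bonds broken (reactants):
  Br-Br: 1 × 187 = 187
  C-C: 1 × 354 = 354
  C-H: 6 × 417 = 2502
  Σ(broken) = 3043 kJ
Bonds formed (products):
  C-Br: 1 × 287 = 287
  C-C: 1 × 354 = 354
  C-H: 5 × 417 = 2085
  H-Br: 1 × 376 = 376
  Σ(formed) = 3102 kJ
ΔH = Σ(broken) − Σ(formed) = 3043 − 3102 = −59 kJ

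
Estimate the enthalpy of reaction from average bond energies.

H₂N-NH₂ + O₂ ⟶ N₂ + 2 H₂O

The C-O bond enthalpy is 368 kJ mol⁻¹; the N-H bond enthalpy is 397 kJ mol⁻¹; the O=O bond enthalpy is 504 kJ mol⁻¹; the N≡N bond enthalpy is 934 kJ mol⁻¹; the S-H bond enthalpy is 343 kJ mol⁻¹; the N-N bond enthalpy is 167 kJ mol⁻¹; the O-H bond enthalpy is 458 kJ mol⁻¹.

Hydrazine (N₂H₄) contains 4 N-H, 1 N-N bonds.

Bonds broken (reactants):
  N-H: 4 × 397 = 1588
  N-N: 1 × 167 = 167
  O=O: 1 × 504 = 504
  Σ(broken) = 2259 kJ
Bonds formed (products):
  N≡N: 1 × 934 = 934
  O-H: 4 × 458 = 1832
  Σ(formed) = 2766 kJ
ΔH = Σ(broken) − Σ(formed) = 2259 − 2766 = −507 kJ

ΔH ≈ −507 kJ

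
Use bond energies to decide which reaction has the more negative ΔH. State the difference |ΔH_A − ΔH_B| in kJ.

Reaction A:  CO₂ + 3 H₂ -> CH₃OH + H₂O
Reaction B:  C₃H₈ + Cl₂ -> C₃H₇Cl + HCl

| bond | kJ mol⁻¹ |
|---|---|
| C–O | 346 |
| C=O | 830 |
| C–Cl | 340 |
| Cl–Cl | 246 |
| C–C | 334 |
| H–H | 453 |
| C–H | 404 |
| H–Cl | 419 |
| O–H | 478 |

Reaction B, by 136 kJ

Reaction A:
  Bonds broken (reactants):
    C=O: 2 × 830 = 1660
    H–H: 3 × 453 = 1359
    Σ(broken) = 3019 kJ
  Bonds formed (products):
    C–H: 3 × 404 = 1212
    C–O: 1 × 346 = 346
    O–H: 3 × 478 = 1434
    Σ(formed) = 2992 kJ
  ΔH_A = 3019 − 2992 = +27 kJ
Reaction B:
  Bonds broken (reactants):
    C–C: 2 × 334 = 668
    C–H: 8 × 404 = 3232
    Cl–Cl: 1 × 246 = 246
    Σ(broken) = 4146 kJ
  Bonds formed (products):
    C–C: 2 × 334 = 668
    C–Cl: 1 × 340 = 340
    C–H: 7 × 404 = 2828
    H–Cl: 1 × 419 = 419
    Σ(formed) = 4255 kJ
  ΔH_B = 4146 − 4255 = −109 kJ
ΔH_A − ΔH_B = +136 kJ, so reaction B has the more negative ΔH; |ΔH_A − ΔH_B| = 136 kJ.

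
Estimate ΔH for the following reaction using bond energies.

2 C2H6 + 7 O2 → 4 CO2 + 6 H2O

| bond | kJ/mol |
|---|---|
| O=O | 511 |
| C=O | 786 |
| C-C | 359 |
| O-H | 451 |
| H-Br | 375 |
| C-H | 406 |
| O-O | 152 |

ΔH ≈ −2533 kJ

Bonds broken (reactants):
  C-C: 2 × 359 = 718
  C-H: 12 × 406 = 4872
  O=O: 7 × 511 = 3577
  Σ(broken) = 9167 kJ
Bonds formed (products):
  C=O: 8 × 786 = 6288
  O-H: 12 × 451 = 5412
  Σ(formed) = 11700 kJ
ΔH = Σ(broken) − Σ(formed) = 9167 − 11700 = −2533 kJ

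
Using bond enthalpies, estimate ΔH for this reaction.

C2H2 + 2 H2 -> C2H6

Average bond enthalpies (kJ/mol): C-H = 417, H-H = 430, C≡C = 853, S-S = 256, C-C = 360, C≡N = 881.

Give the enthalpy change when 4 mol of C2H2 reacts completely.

Bonds broken (reactants):
  C≡C: 1 × 853 = 853
  C-H: 2 × 417 = 834
  H-H: 2 × 430 = 860
  Σ(broken) = 2547 kJ
Bonds formed (products):
  C-C: 1 × 360 = 360
  C-H: 6 × 417 = 2502
  Σ(formed) = 2862 kJ
ΔH = Σ(broken) − Σ(formed) = 2547 − 2862 = −315 kJ
For 4× the reaction as written: 4 × (−315) = −1260 kJ

ΔH = −1260 kJ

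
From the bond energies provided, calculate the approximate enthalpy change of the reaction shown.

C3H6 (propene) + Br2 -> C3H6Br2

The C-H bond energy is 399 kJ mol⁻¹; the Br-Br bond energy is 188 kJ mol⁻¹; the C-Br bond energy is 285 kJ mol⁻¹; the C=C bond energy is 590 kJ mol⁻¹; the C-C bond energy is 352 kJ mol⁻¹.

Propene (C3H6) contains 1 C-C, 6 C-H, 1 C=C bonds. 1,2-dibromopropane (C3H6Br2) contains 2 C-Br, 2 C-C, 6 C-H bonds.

Bonds broken (reactants):
  Br-Br: 1 × 188 = 188
  C-C: 1 × 352 = 352
  C-H: 6 × 399 = 2394
  C=C: 1 × 590 = 590
  Σ(broken) = 3524 kJ
Bonds formed (products):
  C-Br: 2 × 285 = 570
  C-C: 2 × 352 = 704
  C-H: 6 × 399 = 2394
  Σ(formed) = 3668 kJ
ΔH = Σ(broken) − Σ(formed) = 3524 − 3668 = −144 kJ

ΔH ≈ −144 kJ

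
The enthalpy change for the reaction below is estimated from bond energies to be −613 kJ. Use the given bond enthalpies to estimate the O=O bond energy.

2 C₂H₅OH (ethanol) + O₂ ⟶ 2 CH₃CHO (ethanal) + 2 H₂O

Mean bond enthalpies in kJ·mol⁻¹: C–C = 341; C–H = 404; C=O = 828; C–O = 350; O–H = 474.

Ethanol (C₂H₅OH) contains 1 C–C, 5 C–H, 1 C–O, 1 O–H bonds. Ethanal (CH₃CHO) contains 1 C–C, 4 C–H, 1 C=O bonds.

Let D be the O=O bond energy.
Σ(broken) = 2×341 + 10×404 + 2×350 + 2×474 + 1×D = 6370 + D
Σ(formed) = 2×341 + 8×404 + 2×828 + 4×474 = 7466
ΔH = Σ(broken) − Σ(formed) = (6370 + D) − (7466) = −1096 + D
Setting this equal to −613 kJ gives D = 483 kJ/mol.

D(O=O) ≈ 483 kJ/mol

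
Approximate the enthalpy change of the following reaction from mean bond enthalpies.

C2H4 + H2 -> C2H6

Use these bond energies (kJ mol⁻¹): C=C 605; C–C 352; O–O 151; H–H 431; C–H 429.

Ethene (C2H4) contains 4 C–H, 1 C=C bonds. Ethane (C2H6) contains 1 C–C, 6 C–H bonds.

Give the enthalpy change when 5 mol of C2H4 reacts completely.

ΔH = −870 kJ

Bonds broken (reactants):
  C–H: 4 × 429 = 1716
  C=C: 1 × 605 = 605
  H–H: 1 × 431 = 431
  Σ(broken) = 2752 kJ
Bonds formed (products):
  C–C: 1 × 352 = 352
  C–H: 6 × 429 = 2574
  Σ(formed) = 2926 kJ
ΔH = Σ(broken) − Σ(formed) = 2752 − 2926 = −174 kJ
For 5× the reaction as written: 5 × (−174) = −870 kJ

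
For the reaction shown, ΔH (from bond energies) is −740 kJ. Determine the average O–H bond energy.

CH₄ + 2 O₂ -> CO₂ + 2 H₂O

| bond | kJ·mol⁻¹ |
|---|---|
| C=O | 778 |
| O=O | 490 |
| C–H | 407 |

Let D be the O–H bond energy.
Σ(broken) = 4×407 + 2×490 = 2608
Σ(formed) = 2×778 + 4×D = 1556 + 4D
ΔH = Σ(broken) − Σ(formed) = (2608) − (1556 + 4D) = +1052 − 4D
Setting this equal to −740 kJ gives 4D = 1792, so D = 448 kJ/mol.

D(O–H) ≈ 448 kJ/mol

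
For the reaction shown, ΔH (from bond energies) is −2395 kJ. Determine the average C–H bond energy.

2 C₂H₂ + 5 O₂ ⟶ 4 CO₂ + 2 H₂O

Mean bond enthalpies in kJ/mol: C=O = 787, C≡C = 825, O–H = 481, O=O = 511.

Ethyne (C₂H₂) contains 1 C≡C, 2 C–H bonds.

Let D be the C–H bond energy.
Σ(broken) = 2×825 + 4×D + 5×511 = 4205 + 4D
Σ(formed) = 8×787 + 4×481 = 8220
ΔH = Σ(broken) − Σ(formed) = (4205 + 4D) − (8220) = −4015 + 4D
Setting this equal to −2395 kJ gives 4D = 1620, so D = 405 kJ/mol.

D(C–H) ≈ 405 kJ/mol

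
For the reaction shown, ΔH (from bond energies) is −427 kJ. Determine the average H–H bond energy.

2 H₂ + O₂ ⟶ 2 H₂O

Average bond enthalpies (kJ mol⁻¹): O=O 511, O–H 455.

Let D be the H–H bond energy.
Σ(broken) = 2×D + 1×511 = 511 + 2D
Σ(formed) = 4×455 = 1820
ΔH = Σ(broken) − Σ(formed) = (511 + 2D) − (1820) = −1309 + 2D
Setting this equal to −427 kJ gives 2D = 882, so D = 441 kJ/mol.

D(H–H) ≈ 441 kJ/mol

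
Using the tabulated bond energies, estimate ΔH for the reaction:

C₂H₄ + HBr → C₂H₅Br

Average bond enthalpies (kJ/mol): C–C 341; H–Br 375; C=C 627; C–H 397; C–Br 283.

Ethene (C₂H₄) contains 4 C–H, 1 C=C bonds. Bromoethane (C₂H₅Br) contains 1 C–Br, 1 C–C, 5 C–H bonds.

ΔH ≈ −19 kJ

Bonds broken (reactants):
  C–H: 4 × 397 = 1588
  C=C: 1 × 627 = 627
  H–Br: 1 × 375 = 375
  Σ(broken) = 2590 kJ
Bonds formed (products):
  C–Br: 1 × 283 = 283
  C–C: 1 × 341 = 341
  C–H: 5 × 397 = 1985
  Σ(formed) = 2609 kJ
ΔH = Σ(broken) − Σ(formed) = 2590 − 2609 = −19 kJ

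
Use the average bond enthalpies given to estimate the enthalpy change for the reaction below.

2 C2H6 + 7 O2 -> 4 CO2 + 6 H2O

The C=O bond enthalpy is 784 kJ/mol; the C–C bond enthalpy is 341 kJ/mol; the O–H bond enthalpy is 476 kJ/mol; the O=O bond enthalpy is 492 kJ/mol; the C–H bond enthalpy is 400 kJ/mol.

Bonds broken (reactants):
  C–C: 2 × 341 = 682
  C–H: 12 × 400 = 4800
  O=O: 7 × 492 = 3444
  Σ(broken) = 8926 kJ
Bonds formed (products):
  C=O: 8 × 784 = 6272
  O–H: 12 × 476 = 5712
  Σ(formed) = 11984 kJ
ΔH = Σ(broken) − Σ(formed) = 8926 − 11984 = −3058 kJ

ΔH ≈ −3058 kJ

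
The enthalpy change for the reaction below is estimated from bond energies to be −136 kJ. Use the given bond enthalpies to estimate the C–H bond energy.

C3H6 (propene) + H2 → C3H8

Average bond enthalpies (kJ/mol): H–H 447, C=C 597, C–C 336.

Let D be the C–H bond energy.
Σ(broken) = 1×336 + 6×D + 1×597 + 1×447 = 1380 + 6D
Σ(formed) = 2×336 + 8×D = 672 + 8D
ΔH = Σ(broken) − Σ(formed) = (1380 + 6D) − (672 + 8D) = +708 − 2D
Setting this equal to −136 kJ gives 2D = 844, so D = 422 kJ/mol.

D(C–H) ≈ 422 kJ/mol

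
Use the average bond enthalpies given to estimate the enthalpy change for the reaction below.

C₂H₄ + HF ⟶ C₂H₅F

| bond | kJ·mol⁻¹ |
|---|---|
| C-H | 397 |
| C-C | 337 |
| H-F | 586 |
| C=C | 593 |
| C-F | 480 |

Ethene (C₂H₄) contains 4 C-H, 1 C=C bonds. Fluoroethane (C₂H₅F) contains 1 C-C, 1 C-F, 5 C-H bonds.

Bonds broken (reactants):
  C-H: 4 × 397 = 1588
  C=C: 1 × 593 = 593
  H-F: 1 × 586 = 586
  Σ(broken) = 2767 kJ
Bonds formed (products):
  C-C: 1 × 337 = 337
  C-F: 1 × 480 = 480
  C-H: 5 × 397 = 1985
  Σ(formed) = 2802 kJ
ΔH = Σ(broken) − Σ(formed) = 2767 − 2802 = −35 kJ

ΔH ≈ −35 kJ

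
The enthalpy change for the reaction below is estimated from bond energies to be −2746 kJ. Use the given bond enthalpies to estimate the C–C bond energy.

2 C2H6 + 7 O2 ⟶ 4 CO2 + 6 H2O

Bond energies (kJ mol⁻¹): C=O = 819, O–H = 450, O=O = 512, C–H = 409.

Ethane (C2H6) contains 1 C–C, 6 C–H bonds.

Let D be the C–C bond energy.
Σ(broken) = 2×D + 12×409 + 7×512 = 8492 + 2D
Σ(formed) = 8×819 + 12×450 = 11952
ΔH = Σ(broken) − Σ(formed) = (8492 + 2D) − (11952) = −3460 + 2D
Setting this equal to −2746 kJ gives 2D = 714, so D = 357 kJ/mol.

D(C–C) ≈ 357 kJ/mol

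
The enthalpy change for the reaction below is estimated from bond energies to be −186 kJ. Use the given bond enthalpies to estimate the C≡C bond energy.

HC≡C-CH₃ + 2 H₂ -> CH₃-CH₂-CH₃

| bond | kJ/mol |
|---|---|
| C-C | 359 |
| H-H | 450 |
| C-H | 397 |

D(C≡C) ≈ 861 kJ/mol

Let D be the C≡C bond energy.
Σ(broken) = 1×D + 1×359 + 4×397 + 2×450 = 2847 + D
Σ(formed) = 2×359 + 8×397 = 3894
ΔH = Σ(broken) − Σ(formed) = (2847 + D) − (3894) = −1047 + D
Setting this equal to −186 kJ gives D = 861 kJ/mol.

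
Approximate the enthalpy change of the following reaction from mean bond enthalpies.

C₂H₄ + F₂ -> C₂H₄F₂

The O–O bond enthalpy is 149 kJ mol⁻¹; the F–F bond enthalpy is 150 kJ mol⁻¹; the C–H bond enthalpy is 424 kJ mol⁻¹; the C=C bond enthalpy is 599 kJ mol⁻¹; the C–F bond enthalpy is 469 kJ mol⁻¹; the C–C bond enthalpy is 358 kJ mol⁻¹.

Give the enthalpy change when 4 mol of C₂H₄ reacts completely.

Bonds broken (reactants):
  C–H: 4 × 424 = 1696
  C=C: 1 × 599 = 599
  F–F: 1 × 150 = 150
  Σ(broken) = 2445 kJ
Bonds formed (products):
  C–C: 1 × 358 = 358
  C–F: 2 × 469 = 938
  C–H: 4 × 424 = 1696
  Σ(formed) = 2992 kJ
ΔH = Σ(broken) − Σ(formed) = 2445 − 2992 = −547 kJ
For 4× the reaction as written: 4 × (−547) = −2188 kJ

ΔH = −2188 kJ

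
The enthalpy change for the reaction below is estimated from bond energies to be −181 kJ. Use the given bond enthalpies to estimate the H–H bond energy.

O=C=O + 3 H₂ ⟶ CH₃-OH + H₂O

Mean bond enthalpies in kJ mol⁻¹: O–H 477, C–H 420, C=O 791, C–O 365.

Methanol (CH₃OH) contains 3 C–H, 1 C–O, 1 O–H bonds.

Let D be the H–H bond energy.
Σ(broken) = 2×791 + 3×D = 1582 + 3D
Σ(formed) = 3×420 + 1×365 + 3×477 = 3056
ΔH = Σ(broken) − Σ(formed) = (1582 + 3D) − (3056) = −1474 + 3D
Setting this equal to −181 kJ gives 3D = 1293, so D = 431 kJ/mol.

D(H–H) ≈ 431 kJ/mol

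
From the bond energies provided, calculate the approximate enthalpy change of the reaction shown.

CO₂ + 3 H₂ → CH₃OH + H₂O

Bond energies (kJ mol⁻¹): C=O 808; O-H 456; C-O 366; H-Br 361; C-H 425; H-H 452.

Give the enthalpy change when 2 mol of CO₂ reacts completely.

Bonds broken (reactants):
  C=O: 2 × 808 = 1616
  H-H: 3 × 452 = 1356
  Σ(broken) = 2972 kJ
Bonds formed (products):
  C-H: 3 × 425 = 1275
  C-O: 1 × 366 = 366
  O-H: 3 × 456 = 1368
  Σ(formed) = 3009 kJ
ΔH = Σ(broken) − Σ(formed) = 2972 − 3009 = −37 kJ
For 2× the reaction as written: 2 × (−37) = −74 kJ

ΔH = −74 kJ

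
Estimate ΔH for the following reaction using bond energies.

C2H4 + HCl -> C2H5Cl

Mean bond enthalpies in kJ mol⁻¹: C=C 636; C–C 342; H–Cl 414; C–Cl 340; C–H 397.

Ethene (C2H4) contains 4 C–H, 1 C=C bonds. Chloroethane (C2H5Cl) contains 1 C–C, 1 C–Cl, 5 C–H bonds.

ΔH ≈ −29 kJ

Bonds broken (reactants):
  C–H: 4 × 397 = 1588
  C=C: 1 × 636 = 636
  H–Cl: 1 × 414 = 414
  Σ(broken) = 2638 kJ
Bonds formed (products):
  C–C: 1 × 342 = 342
  C–Cl: 1 × 340 = 340
  C–H: 5 × 397 = 1985
  Σ(formed) = 2667 kJ
ΔH = Σ(broken) − Σ(formed) = 2638 − 2667 = −29 kJ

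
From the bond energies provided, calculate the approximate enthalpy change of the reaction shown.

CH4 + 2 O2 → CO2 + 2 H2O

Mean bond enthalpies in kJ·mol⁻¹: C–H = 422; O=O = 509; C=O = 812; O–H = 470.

Bonds broken (reactants):
  C–H: 4 × 422 = 1688
  O=O: 2 × 509 = 1018
  Σ(broken) = 2706 kJ
Bonds formed (products):
  C=O: 2 × 812 = 1624
  O–H: 4 × 470 = 1880
  Σ(formed) = 3504 kJ
ΔH = Σ(broken) − Σ(formed) = 2706 − 3504 = −798 kJ

ΔH ≈ −798 kJ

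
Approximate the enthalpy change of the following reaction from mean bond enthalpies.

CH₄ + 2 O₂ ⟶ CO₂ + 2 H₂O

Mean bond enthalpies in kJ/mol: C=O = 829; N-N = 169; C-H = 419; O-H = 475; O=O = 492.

ΔH ≈ −898 kJ

Bonds broken (reactants):
  C-H: 4 × 419 = 1676
  O=O: 2 × 492 = 984
  Σ(broken) = 2660 kJ
Bonds formed (products):
  C=O: 2 × 829 = 1658
  O-H: 4 × 475 = 1900
  Σ(formed) = 3558 kJ
ΔH = Σ(broken) − Σ(formed) = 2660 − 3558 = −898 kJ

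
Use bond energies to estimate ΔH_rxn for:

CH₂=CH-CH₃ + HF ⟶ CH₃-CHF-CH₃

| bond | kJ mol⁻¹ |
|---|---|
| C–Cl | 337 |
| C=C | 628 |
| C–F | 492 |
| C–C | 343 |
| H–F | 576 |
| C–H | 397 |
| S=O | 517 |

ΔH ≈ −28 kJ

Bonds broken (reactants):
  C–C: 1 × 343 = 343
  C–H: 6 × 397 = 2382
  C=C: 1 × 628 = 628
  H–F: 1 × 576 = 576
  Σ(broken) = 3929 kJ
Bonds formed (products):
  C–C: 2 × 343 = 686
  C–F: 1 × 492 = 492
  C–H: 7 × 397 = 2779
  Σ(formed) = 3957 kJ
ΔH = Σ(broken) − Σ(formed) = 3929 − 3957 = −28 kJ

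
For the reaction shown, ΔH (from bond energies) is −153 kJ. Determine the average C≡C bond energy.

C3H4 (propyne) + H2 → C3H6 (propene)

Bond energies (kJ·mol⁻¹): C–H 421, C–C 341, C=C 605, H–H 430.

Let D be the C≡C bond energy.
Σ(broken) = 1×D + 1×341 + 4×421 + 1×430 = 2455 + D
Σ(formed) = 1×341 + 6×421 + 1×605 = 3472
ΔH = Σ(broken) − Σ(formed) = (2455 + D) − (3472) = −1017 + D
Setting this equal to −153 kJ gives D = 864 kJ/mol.

D(C≡C) ≈ 864 kJ/mol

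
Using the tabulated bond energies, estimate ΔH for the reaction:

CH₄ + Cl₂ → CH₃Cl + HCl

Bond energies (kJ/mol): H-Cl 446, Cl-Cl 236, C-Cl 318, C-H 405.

Bonds broken (reactants):
  C-H: 4 × 405 = 1620
  Cl-Cl: 1 × 236 = 236
  Σ(broken) = 1856 kJ
Bonds formed (products):
  C-Cl: 1 × 318 = 318
  C-H: 3 × 405 = 1215
  H-Cl: 1 × 446 = 446
  Σ(formed) = 1979 kJ
ΔH = Σ(broken) − Σ(formed) = 1856 − 1979 = −123 kJ

ΔH ≈ −123 kJ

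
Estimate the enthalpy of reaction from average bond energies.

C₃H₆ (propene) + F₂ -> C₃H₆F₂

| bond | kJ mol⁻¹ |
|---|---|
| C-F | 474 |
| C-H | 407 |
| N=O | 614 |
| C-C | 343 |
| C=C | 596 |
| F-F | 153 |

Bonds broken (reactants):
  C-C: 1 × 343 = 343
  C-H: 6 × 407 = 2442
  C=C: 1 × 596 = 596
  F-F: 1 × 153 = 153
  Σ(broken) = 3534 kJ
Bonds formed (products):
  C-C: 2 × 343 = 686
  C-F: 2 × 474 = 948
  C-H: 6 × 407 = 2442
  Σ(formed) = 4076 kJ
ΔH = Σ(broken) − Σ(formed) = 3534 − 4076 = −542 kJ

ΔH ≈ −542 kJ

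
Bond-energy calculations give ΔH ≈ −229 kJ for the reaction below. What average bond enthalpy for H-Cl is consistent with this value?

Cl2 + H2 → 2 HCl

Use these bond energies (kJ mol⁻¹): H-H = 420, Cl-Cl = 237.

D(H-Cl) ≈ 443 kJ/mol

Let D be the H-Cl bond energy.
Σ(broken) = 1×237 + 1×420 = 657
Σ(formed) = 2×D = 2D
ΔH = Σ(broken) − Σ(formed) = (657) − (2D) = +657 − 2D
Setting this equal to −229 kJ gives 2D = 886, so D = 443 kJ/mol.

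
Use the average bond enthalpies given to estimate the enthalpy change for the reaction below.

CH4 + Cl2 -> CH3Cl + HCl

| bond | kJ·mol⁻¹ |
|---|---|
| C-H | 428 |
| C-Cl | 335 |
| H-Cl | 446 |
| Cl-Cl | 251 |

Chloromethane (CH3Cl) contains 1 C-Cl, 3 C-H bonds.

Bonds broken (reactants):
  C-H: 4 × 428 = 1712
  Cl-Cl: 1 × 251 = 251
  Σ(broken) = 1963 kJ
Bonds formed (products):
  C-Cl: 1 × 335 = 335
  C-H: 3 × 428 = 1284
  H-Cl: 1 × 446 = 446
  Σ(formed) = 2065 kJ
ΔH = Σ(broken) − Σ(formed) = 1963 − 2065 = −102 kJ

ΔH ≈ −102 kJ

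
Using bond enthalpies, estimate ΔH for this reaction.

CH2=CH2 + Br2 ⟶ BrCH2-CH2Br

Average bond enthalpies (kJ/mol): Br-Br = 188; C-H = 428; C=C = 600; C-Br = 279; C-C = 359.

ΔH ≈ −129 kJ

Bonds broken (reactants):
  Br-Br: 1 × 188 = 188
  C-H: 4 × 428 = 1712
  C=C: 1 × 600 = 600
  Σ(broken) = 2500 kJ
Bonds formed (products):
  C-Br: 2 × 279 = 558
  C-C: 1 × 359 = 359
  C-H: 4 × 428 = 1712
  Σ(formed) = 2629 kJ
ΔH = Σ(broken) − Σ(formed) = 2500 − 2629 = −129 kJ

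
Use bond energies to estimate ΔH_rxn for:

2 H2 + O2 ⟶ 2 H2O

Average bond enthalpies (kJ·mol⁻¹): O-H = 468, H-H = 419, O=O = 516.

ΔH ≈ −518 kJ

Bonds broken (reactants):
  H-H: 2 × 419 = 838
  O=O: 1 × 516 = 516
  Σ(broken) = 1354 kJ
Bonds formed (products):
  O-H: 4 × 468 = 1872
  Σ(formed) = 1872 kJ
ΔH = Σ(broken) − Σ(formed) = 1354 − 1872 = −518 kJ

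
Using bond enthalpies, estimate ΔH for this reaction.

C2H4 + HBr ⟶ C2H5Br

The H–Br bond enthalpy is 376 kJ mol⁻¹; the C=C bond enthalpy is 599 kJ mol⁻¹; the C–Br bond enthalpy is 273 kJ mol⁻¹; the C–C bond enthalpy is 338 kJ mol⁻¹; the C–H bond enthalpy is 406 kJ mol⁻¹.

ΔH ≈ −42 kJ

Bonds broken (reactants):
  C–H: 4 × 406 = 1624
  C=C: 1 × 599 = 599
  H–Br: 1 × 376 = 376
  Σ(broken) = 2599 kJ
Bonds formed (products):
  C–Br: 1 × 273 = 273
  C–C: 1 × 338 = 338
  C–H: 5 × 406 = 2030
  Σ(formed) = 2641 kJ
ΔH = Σ(broken) − Σ(formed) = 2599 − 2641 = −42 kJ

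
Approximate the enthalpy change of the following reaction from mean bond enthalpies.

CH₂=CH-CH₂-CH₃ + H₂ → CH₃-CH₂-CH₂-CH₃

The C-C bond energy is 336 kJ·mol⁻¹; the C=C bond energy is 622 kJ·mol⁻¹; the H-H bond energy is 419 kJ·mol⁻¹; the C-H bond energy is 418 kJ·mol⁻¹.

ΔH ≈ −131 kJ

Bonds broken (reactants):
  C-C: 2 × 336 = 672
  C-H: 8 × 418 = 3344
  C=C: 1 × 622 = 622
  H-H: 1 × 419 = 419
  Σ(broken) = 5057 kJ
Bonds formed (products):
  C-C: 3 × 336 = 1008
  C-H: 10 × 418 = 4180
  Σ(formed) = 5188 kJ
ΔH = Σ(broken) − Σ(formed) = 5057 − 5188 = −131 kJ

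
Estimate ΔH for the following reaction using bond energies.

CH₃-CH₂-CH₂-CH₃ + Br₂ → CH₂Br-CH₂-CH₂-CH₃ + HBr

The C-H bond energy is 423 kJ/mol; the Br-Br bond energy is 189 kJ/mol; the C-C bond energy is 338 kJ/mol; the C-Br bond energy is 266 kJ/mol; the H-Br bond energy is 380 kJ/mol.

Bonds broken (reactants):
  Br-Br: 1 × 189 = 189
  C-C: 3 × 338 = 1014
  C-H: 10 × 423 = 4230
  Σ(broken) = 5433 kJ
Bonds formed (products):
  C-Br: 1 × 266 = 266
  C-C: 3 × 338 = 1014
  C-H: 9 × 423 = 3807
  H-Br: 1 × 380 = 380
  Σ(formed) = 5467 kJ
ΔH = Σ(broken) − Σ(formed) = 5433 − 5467 = −34 kJ

ΔH ≈ −34 kJ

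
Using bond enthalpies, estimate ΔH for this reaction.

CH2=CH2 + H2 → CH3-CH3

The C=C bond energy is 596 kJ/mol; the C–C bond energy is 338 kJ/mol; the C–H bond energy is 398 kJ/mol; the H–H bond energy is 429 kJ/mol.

Bonds broken (reactants):
  C–H: 4 × 398 = 1592
  C=C: 1 × 596 = 596
  H–H: 1 × 429 = 429
  Σ(broken) = 2617 kJ
Bonds formed (products):
  C–C: 1 × 338 = 338
  C–H: 6 × 398 = 2388
  Σ(formed) = 2726 kJ
ΔH = Σ(broken) − Σ(formed) = 2617 − 2726 = −109 kJ

ΔH ≈ −109 kJ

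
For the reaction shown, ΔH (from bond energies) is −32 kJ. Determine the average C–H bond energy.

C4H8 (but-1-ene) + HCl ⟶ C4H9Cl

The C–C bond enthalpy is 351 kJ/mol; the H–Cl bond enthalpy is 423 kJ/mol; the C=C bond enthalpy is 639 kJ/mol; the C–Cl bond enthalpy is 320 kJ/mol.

D(C–H) ≈ 423 kJ/mol

Let D be the C–H bond energy.
Σ(broken) = 2×351 + 8×D + 1×639 + 1×423 = 1764 + 8D
Σ(formed) = 3×351 + 1×320 + 9×D = 1373 + 9D
ΔH = Σ(broken) − Σ(formed) = (1764 + 8D) − (1373 + 9D) = +391 − D
Setting this equal to −32 kJ gives D = 423 kJ/mol.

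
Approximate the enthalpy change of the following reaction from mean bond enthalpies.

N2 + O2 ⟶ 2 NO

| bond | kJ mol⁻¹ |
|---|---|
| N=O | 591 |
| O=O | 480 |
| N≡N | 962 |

ΔH ≈ +260 kJ

Bonds broken (reactants):
  N≡N: 1 × 962 = 962
  O=O: 1 × 480 = 480
  Σ(broken) = 1442 kJ
Bonds formed (products):
  N=O: 2 × 591 = 1182
  Σ(formed) = 1182 kJ
ΔH = Σ(broken) − Σ(formed) = 1442 − 1182 = +260 kJ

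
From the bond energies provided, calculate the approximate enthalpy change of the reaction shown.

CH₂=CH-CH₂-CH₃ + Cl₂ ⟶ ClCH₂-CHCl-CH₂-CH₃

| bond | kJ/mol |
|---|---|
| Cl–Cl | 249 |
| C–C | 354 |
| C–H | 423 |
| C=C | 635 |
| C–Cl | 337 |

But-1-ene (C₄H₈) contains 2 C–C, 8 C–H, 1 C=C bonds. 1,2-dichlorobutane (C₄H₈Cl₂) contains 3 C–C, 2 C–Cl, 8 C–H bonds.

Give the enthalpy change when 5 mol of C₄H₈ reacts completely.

Bonds broken (reactants):
  C–C: 2 × 354 = 708
  C–H: 8 × 423 = 3384
  C=C: 1 × 635 = 635
  Cl–Cl: 1 × 249 = 249
  Σ(broken) = 4976 kJ
Bonds formed (products):
  C–C: 3 × 354 = 1062
  C–Cl: 2 × 337 = 674
  C–H: 8 × 423 = 3384
  Σ(formed) = 5120 kJ
ΔH = Σ(broken) − Σ(formed) = 4976 − 5120 = −144 kJ
For 5× the reaction as written: 5 × (−144) = −720 kJ

ΔH = −720 kJ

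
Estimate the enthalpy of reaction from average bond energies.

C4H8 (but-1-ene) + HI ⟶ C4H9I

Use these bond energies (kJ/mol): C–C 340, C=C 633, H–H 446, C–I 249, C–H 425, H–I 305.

ΔH ≈ −76 kJ

Bonds broken (reactants):
  C–C: 2 × 340 = 680
  C–H: 8 × 425 = 3400
  C=C: 1 × 633 = 633
  H–I: 1 × 305 = 305
  Σ(broken) = 5018 kJ
Bonds formed (products):
  C–C: 3 × 340 = 1020
  C–H: 9 × 425 = 3825
  C–I: 1 × 249 = 249
  Σ(formed) = 5094 kJ
ΔH = Σ(broken) − Σ(formed) = 5018 − 5094 = −76 kJ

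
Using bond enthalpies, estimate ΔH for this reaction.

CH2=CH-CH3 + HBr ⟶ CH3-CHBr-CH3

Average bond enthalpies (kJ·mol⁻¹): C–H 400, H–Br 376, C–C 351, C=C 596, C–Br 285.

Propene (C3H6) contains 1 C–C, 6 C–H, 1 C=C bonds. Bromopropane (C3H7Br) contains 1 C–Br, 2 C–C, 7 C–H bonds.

ΔH ≈ −64 kJ

Bonds broken (reactants):
  C–C: 1 × 351 = 351
  C–H: 6 × 400 = 2400
  C=C: 1 × 596 = 596
  H–Br: 1 × 376 = 376
  Σ(broken) = 3723 kJ
Bonds formed (products):
  C–Br: 1 × 285 = 285
  C–C: 2 × 351 = 702
  C–H: 7 × 400 = 2800
  Σ(formed) = 3787 kJ
ΔH = Σ(broken) − Σ(formed) = 3723 − 3787 = −64 kJ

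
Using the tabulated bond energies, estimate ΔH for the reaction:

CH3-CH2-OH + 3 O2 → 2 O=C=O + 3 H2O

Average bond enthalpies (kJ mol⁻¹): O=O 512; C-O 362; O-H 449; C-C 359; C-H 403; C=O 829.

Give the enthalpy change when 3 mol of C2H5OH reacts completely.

ΔH = −3867 kJ

Bonds broken (reactants):
  C-C: 1 × 359 = 359
  C-H: 5 × 403 = 2015
  C-O: 1 × 362 = 362
  O-H: 1 × 449 = 449
  O=O: 3 × 512 = 1536
  Σ(broken) = 4721 kJ
Bonds formed (products):
  C=O: 4 × 829 = 3316
  O-H: 6 × 449 = 2694
  Σ(formed) = 6010 kJ
ΔH = Σ(broken) − Σ(formed) = 4721 − 6010 = −1289 kJ
For 3× the reaction as written: 3 × (−1289) = −3867 kJ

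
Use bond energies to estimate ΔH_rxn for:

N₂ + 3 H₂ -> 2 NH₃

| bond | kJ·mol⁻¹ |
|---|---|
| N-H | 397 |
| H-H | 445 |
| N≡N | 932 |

ΔH ≈ −115 kJ

Bonds broken (reactants):
  H-H: 3 × 445 = 1335
  N≡N: 1 × 932 = 932
  Σ(broken) = 2267 kJ
Bonds formed (products):
  N-H: 6 × 397 = 2382
  Σ(formed) = 2382 kJ
ΔH = Σ(broken) − Σ(formed) = 2267 − 2382 = −115 kJ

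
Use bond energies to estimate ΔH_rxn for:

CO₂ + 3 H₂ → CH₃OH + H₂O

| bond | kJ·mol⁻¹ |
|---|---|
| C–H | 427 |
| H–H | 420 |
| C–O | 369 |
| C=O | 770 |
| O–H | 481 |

Bonds broken (reactants):
  C=O: 2 × 770 = 1540
  H–H: 3 × 420 = 1260
  Σ(broken) = 2800 kJ
Bonds formed (products):
  C–H: 3 × 427 = 1281
  C–O: 1 × 369 = 369
  O–H: 3 × 481 = 1443
  Σ(formed) = 3093 kJ
ΔH = Σ(broken) − Σ(formed) = 2800 − 3093 = −293 kJ

ΔH ≈ −293 kJ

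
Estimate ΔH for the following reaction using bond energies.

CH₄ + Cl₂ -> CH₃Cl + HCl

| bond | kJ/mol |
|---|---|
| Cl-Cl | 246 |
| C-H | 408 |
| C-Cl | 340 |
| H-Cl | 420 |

ΔH ≈ −106 kJ

Bonds broken (reactants):
  C-H: 4 × 408 = 1632
  Cl-Cl: 1 × 246 = 246
  Σ(broken) = 1878 kJ
Bonds formed (products):
  C-Cl: 1 × 340 = 340
  C-H: 3 × 408 = 1224
  H-Cl: 1 × 420 = 420
  Σ(formed) = 1984 kJ
ΔH = Σ(broken) − Σ(formed) = 1878 − 1984 = −106 kJ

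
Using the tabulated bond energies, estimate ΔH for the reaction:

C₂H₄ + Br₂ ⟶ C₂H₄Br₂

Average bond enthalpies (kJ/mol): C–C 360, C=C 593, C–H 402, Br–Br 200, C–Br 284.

ΔH ≈ −135 kJ

Bonds broken (reactants):
  Br–Br: 1 × 200 = 200
  C–H: 4 × 402 = 1608
  C=C: 1 × 593 = 593
  Σ(broken) = 2401 kJ
Bonds formed (products):
  C–Br: 2 × 284 = 568
  C–C: 1 × 360 = 360
  C–H: 4 × 402 = 1608
  Σ(formed) = 2536 kJ
ΔH = Σ(broken) − Σ(formed) = 2401 − 2536 = −135 kJ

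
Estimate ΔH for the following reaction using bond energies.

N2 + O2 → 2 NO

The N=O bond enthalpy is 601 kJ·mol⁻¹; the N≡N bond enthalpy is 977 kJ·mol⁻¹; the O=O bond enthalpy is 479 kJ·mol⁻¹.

Bonds broken (reactants):
  N≡N: 1 × 977 = 977
  O=O: 1 × 479 = 479
  Σ(broken) = 1456 kJ
Bonds formed (products):
  N=O: 2 × 601 = 1202
  Σ(formed) = 1202 kJ
ΔH = Σ(broken) − Σ(formed) = 1456 − 1202 = +254 kJ

ΔH ≈ +254 kJ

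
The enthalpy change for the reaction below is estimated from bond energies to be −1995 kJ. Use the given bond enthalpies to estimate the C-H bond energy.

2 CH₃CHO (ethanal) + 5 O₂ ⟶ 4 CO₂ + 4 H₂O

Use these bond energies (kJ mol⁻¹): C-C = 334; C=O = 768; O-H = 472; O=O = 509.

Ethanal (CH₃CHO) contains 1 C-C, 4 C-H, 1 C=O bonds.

D(C-H) ≈ 397 kJ/mol

Let D be the C-H bond energy.
Σ(broken) = 2×334 + 8×D + 2×768 + 5×509 = 4749 + 8D
Σ(formed) = 8×768 + 8×472 = 9920
ΔH = Σ(broken) − Σ(formed) = (4749 + 8D) − (9920) = −5171 + 8D
Setting this equal to −1995 kJ gives 8D = 3176, so D = 397 kJ/mol.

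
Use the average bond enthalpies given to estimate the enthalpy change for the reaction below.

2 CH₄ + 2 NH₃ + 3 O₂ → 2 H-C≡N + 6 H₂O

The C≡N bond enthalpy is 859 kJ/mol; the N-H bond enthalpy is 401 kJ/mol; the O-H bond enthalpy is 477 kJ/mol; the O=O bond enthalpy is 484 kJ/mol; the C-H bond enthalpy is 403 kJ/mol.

ΔH ≈ −1166 kJ

Bonds broken (reactants):
  C-H: 8 × 403 = 3224
  N-H: 6 × 401 = 2406
  O=O: 3 × 484 = 1452
  Σ(broken) = 7082 kJ
Bonds formed (products):
  C≡N: 2 × 859 = 1718
  C-H: 2 × 403 = 806
  O-H: 12 × 477 = 5724
  Σ(formed) = 8248 kJ
ΔH = Σ(broken) − Σ(formed) = 7082 − 8248 = −1166 kJ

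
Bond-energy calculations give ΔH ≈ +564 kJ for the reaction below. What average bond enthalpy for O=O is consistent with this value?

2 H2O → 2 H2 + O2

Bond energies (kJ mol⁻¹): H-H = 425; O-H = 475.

Let D be the O=O bond energy.
Σ(broken) = 4×475 = 1900
Σ(formed) = 2×425 + 1×D = 850 + D
ΔH = Σ(broken) − Σ(formed) = (1900) − (850 + D) = +1050 − D
Setting this equal to +564 kJ gives D = 486 kJ/mol.

D(O=O) ≈ 486 kJ/mol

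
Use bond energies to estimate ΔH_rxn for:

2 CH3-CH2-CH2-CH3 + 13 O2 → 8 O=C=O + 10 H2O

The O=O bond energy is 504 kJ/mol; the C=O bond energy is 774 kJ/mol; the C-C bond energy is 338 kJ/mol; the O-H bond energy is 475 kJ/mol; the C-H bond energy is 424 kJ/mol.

ΔH ≈ −4824 kJ

Bonds broken (reactants):
  C-C: 6 × 338 = 2028
  C-H: 20 × 424 = 8480
  O=O: 13 × 504 = 6552
  Σ(broken) = 17060 kJ
Bonds formed (products):
  C=O: 16 × 774 = 12384
  O-H: 20 × 475 = 9500
  Σ(formed) = 21884 kJ
ΔH = Σ(broken) − Σ(formed) = 17060 − 21884 = −4824 kJ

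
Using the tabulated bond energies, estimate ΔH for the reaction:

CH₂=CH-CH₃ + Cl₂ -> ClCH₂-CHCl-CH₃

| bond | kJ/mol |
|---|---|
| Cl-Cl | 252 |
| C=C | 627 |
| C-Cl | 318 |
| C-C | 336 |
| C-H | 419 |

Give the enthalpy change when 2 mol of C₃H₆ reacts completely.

Bonds broken (reactants):
  C-C: 1 × 336 = 336
  C-H: 6 × 419 = 2514
  C=C: 1 × 627 = 627
  Cl-Cl: 1 × 252 = 252
  Σ(broken) = 3729 kJ
Bonds formed (products):
  C-C: 2 × 336 = 672
  C-Cl: 2 × 318 = 636
  C-H: 6 × 419 = 2514
  Σ(formed) = 3822 kJ
ΔH = Σ(broken) − Σ(formed) = 3729 − 3822 = −93 kJ
For 2× the reaction as written: 2 × (−93) = −186 kJ

ΔH = −186 kJ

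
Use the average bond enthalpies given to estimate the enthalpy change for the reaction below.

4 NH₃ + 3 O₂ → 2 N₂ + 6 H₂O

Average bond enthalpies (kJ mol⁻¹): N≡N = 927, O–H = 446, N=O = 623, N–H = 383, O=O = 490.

ΔH ≈ −1140 kJ

Bonds broken (reactants):
  N–H: 12 × 383 = 4596
  O=O: 3 × 490 = 1470
  Σ(broken) = 6066 kJ
Bonds formed (products):
  N≡N: 2 × 927 = 1854
  O–H: 12 × 446 = 5352
  Σ(formed) = 7206 kJ
ΔH = Σ(broken) − Σ(formed) = 6066 − 7206 = −1140 kJ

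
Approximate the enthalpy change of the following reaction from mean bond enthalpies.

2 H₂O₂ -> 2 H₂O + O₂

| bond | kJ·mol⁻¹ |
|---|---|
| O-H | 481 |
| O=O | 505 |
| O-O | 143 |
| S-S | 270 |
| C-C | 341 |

Bonds broken (reactants):
  O-H: 4 × 481 = 1924
  O-O: 2 × 143 = 286
  Σ(broken) = 2210 kJ
Bonds formed (products):
  O-H: 4 × 481 = 1924
  O=O: 1 × 505 = 505
  Σ(formed) = 2429 kJ
ΔH = Σ(broken) − Σ(formed) = 2210 − 2429 = −219 kJ

ΔH ≈ −219 kJ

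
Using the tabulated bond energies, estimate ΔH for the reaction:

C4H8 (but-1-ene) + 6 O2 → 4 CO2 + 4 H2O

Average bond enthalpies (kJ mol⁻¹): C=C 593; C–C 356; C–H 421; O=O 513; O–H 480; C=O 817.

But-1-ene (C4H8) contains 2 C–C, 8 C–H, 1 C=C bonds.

ΔH ≈ −2625 kJ

Bonds broken (reactants):
  C–C: 2 × 356 = 712
  C–H: 8 × 421 = 3368
  C=C: 1 × 593 = 593
  O=O: 6 × 513 = 3078
  Σ(broken) = 7751 kJ
Bonds formed (products):
  C=O: 8 × 817 = 6536
  O–H: 8 × 480 = 3840
  Σ(formed) = 10376 kJ
ΔH = Σ(broken) − Σ(formed) = 7751 − 10376 = −2625 kJ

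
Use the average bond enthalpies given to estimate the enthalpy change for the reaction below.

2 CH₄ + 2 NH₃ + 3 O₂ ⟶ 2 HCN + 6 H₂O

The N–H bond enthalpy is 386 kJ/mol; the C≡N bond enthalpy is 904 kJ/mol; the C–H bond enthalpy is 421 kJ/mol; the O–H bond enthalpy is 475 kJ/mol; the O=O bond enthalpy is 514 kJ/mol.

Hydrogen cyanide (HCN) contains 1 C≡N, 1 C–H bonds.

Bonds broken (reactants):
  C–H: 8 × 421 = 3368
  N–H: 6 × 386 = 2316
  O=O: 3 × 514 = 1542
  Σ(broken) = 7226 kJ
Bonds formed (products):
  C≡N: 2 × 904 = 1808
  C–H: 2 × 421 = 842
  O–H: 12 × 475 = 5700
  Σ(formed) = 8350 kJ
ΔH = Σ(broken) − Σ(formed) = 7226 − 8350 = −1124 kJ

ΔH ≈ −1124 kJ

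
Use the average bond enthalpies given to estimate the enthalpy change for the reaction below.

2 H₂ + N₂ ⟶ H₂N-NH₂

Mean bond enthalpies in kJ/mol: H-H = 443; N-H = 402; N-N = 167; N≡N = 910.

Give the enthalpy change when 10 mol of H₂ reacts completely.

ΔH = +105 kJ

Bonds broken (reactants):
  H-H: 2 × 443 = 886
  N≡N: 1 × 910 = 910
  Σ(broken) = 1796 kJ
Bonds formed (products):
  N-H: 4 × 402 = 1608
  N-N: 1 × 167 = 167
  Σ(formed) = 1775 kJ
ΔH = Σ(broken) − Σ(formed) = 1796 − 1775 = +21 kJ
For 5× the reaction as written: 5 × (+21) = +105 kJ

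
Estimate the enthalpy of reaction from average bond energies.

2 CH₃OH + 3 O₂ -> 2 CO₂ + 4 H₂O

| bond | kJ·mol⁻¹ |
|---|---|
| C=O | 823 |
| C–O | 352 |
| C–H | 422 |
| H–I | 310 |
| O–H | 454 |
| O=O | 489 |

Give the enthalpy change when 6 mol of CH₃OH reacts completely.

ΔH = −3939 kJ

Bonds broken (reactants):
  C–H: 6 × 422 = 2532
  C–O: 2 × 352 = 704
  O–H: 2 × 454 = 908
  O=O: 3 × 489 = 1467
  Σ(broken) = 5611 kJ
Bonds formed (products):
  C=O: 4 × 823 = 3292
  O–H: 8 × 454 = 3632
  Σ(formed) = 6924 kJ
ΔH = Σ(broken) − Σ(formed) = 5611 − 6924 = −1313 kJ
For 3× the reaction as written: 3 × (−1313) = −3939 kJ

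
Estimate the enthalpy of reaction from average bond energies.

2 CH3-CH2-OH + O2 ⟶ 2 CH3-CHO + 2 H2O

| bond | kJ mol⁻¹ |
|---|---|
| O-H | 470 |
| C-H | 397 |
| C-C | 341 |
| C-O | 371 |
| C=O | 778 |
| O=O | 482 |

Bonds broken (reactants):
  C-C: 2 × 341 = 682
  C-H: 10 × 397 = 3970
  C-O: 2 × 371 = 742
  O-H: 2 × 470 = 940
  O=O: 1 × 482 = 482
  Σ(broken) = 6816 kJ
Bonds formed (products):
  C-C: 2 × 341 = 682
  C-H: 8 × 397 = 3176
  C=O: 2 × 778 = 1556
  O-H: 4 × 470 = 1880
  Σ(formed) = 7294 kJ
ΔH = Σ(broken) − Σ(formed) = 6816 − 7294 = −478 kJ

ΔH ≈ −478 kJ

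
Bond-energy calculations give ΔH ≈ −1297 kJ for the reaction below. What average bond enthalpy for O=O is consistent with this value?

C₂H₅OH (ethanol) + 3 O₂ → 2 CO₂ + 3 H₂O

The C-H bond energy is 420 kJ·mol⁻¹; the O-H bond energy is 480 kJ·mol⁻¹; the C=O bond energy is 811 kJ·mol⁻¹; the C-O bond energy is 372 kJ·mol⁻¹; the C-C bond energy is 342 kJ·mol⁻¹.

D(O=O) ≈ 511 kJ/mol

Let D be the O=O bond energy.
Σ(broken) = 1×342 + 5×420 + 1×372 + 1×480 + 3×D = 3294 + 3D
Σ(formed) = 4×811 + 6×480 = 6124
ΔH = Σ(broken) − Σ(formed) = (3294 + 3D) − (6124) = −2830 + 3D
Setting this equal to −1297 kJ gives 3D = 1533, so D = 511 kJ/mol.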